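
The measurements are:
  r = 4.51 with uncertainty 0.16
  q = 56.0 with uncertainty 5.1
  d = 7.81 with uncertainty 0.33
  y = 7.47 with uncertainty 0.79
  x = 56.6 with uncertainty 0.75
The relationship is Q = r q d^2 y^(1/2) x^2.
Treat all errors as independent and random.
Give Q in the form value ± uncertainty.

(1.35 ± 0.192) × 10^8

Each factor contributes (exponent × relative error)² to (δQ/Q)²:
  (1·δr/r)² = (1×0.0355)² = 0.00126;  (1·δq/q)² = (1×0.0911)² = 0.00829;  (2·δd/d)² = (2×0.0423)² = 0.00714;  (½·δy/y)² = (0.5×0.106)² = 0.00280;  (2·δx/x)² = (2×0.0133)² = 0.000702
δQ/Q = √(0.0202) = 0.142
Q = 1.35e+08, so δQ = 0.142 × 1.35e+08 = 1.92e+07.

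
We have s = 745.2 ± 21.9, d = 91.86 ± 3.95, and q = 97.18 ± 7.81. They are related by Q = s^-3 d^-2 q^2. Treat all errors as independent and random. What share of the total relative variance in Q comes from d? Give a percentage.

(δQ/Q)² = (-3·δs/s)² + (-2·δd/d)² + (2·δq/q)²
  s term: (-3×0.0294)² = 0.00777
  d term: (-2×0.0430)² = 0.00740
  q term: (2×0.0804)² = 0.0258
Total = 0.0410. Share from d = 0.00740/0.0410 = 0.180.

18.0%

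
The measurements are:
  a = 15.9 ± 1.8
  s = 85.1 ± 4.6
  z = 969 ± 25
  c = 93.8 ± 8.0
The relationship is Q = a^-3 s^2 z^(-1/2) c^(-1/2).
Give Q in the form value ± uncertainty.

For a monomial Q ∝ a^-3, s^2, z^(-1/2), c^(-1/2), fractional errors add in quadrature:
  (-3·δa/a)² = (-3×0.113)² = 0.115;  (2·δs/s)² = (2×0.0541)² = 0.0117;  (−½·δz/z)² = (-0.5×0.0258)² = 0.000166;  (−½·δc/c)² = (-0.5×0.0853)² = 0.00182
δQ/Q = √(0.129) = 0.359
Q = 0.00598, so δQ = 0.359 × 0.00598 = 0.00215.

0.00598 ± 0.00215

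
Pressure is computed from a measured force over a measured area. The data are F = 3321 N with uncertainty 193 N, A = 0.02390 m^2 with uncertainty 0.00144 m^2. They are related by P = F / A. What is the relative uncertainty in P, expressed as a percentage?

8.37%

For a monomial P ∝ F, A^-1, fractional errors add in quadrature:
  (1·δF/F)² = (1×0.0581)² = 0.00338;  (-1·δA/A)² = (-1×0.0603)² = 0.00363
δP/P = √(0.00701) = 0.0837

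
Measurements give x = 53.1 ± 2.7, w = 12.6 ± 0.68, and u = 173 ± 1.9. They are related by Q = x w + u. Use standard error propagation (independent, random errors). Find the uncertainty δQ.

49.6

Let p = x·w = 669. δp/p = √((1·δx/x)² + (1·δw/w)²) = √(0.00259 + 0.00291) = 0.0741, so δp = 49.6.
Q = p + u: δQ = √(δp² + δu²) = √(2460 + 3.61) = 49.6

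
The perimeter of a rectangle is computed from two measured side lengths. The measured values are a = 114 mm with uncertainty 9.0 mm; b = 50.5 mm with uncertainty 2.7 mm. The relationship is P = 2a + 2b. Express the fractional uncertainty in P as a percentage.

5.71%

Absolute uncertainties add in quadrature for a linear combination:
  (2·δa)² = 324;  (2·δb)² = 29.2
δP = √(353) = 18.8 mm
P = 329 mm, so δP/P = 18.8/329 = 0.0571.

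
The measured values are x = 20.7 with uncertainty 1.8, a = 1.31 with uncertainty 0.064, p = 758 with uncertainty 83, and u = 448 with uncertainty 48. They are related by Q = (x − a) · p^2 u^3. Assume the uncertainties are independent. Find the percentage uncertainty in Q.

Let w = x − a = 19.4. δw = √(δx² + δa²) = √(3.24 + 0.00410) = 1.80, so δw/w = 0.0929.
Q is then a monomial in w, p, u:
δQ/Q = √((δw/w)² + (2·δp/p)² + (3·δu/u)²) = √(0.00863 + 0.0480 + 0.103) = 0.400

40.0%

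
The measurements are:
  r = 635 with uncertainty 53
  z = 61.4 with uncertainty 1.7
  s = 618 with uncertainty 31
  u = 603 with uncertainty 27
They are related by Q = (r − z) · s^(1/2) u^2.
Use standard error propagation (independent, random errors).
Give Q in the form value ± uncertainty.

(5.18 ± 0.680) × 10^9

Let w = r − z = 574. δw = √(δr² + δz²) = √(2810 + 2.89) = 53.0, so δw/w = 0.0924.
Q is then a monomial in w, s, u:
δQ/Q = √((δw/w)² + (½·δs/s)² + (2·δu/u)²) = √(0.00855 + 0.000629 + 0.00802) = 0.131
Q = 5.18e+09, so δQ = 0.131 × 5.18e+09 = 6.8e+08.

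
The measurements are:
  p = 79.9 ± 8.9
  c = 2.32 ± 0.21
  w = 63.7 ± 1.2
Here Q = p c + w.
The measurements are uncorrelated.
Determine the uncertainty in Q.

Let h = p·c = 185. δh/h = √((1·δp/p)² + (1·δc/c)²) = √(0.0124 + 0.00819) = 0.144, so δh = 26.6.
Q = h + w: δQ = √(δh² + δw²) = √(708 + 1.44) = 26.6

26.6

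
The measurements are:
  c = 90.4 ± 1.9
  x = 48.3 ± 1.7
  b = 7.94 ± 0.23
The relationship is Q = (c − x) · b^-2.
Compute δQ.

0.0560

Let u = c − x = 42.1. δu = √(δc² + δx²) = √(3.61 + 2.89) = 2.55, so δu/u = 0.0606.
Q is then a monomial in u, b:
δQ/Q = √((δu/u)² + (-2·δb/b)²) = √(0.00367 + 0.00336) = 0.0838
Q = 0.668, so δQ = 0.0838 × 0.668 = 0.0560.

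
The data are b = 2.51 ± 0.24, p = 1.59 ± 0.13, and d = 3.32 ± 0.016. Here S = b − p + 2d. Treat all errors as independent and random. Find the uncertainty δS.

S is a linear combination, so absolute uncertainties add in quadrature:
  (δb)² = 0.0576;  (δp)² = 0.0169;  (2·δd)² = 0.00102
δS = √(0.0755) = 0.275

0.275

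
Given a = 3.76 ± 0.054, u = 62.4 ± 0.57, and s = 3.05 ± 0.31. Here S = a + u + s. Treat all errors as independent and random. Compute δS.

Each term contributes (cᵢ δxᵢ)² to (δS)²:
  (δa)² = 0.00292;  (δu)² = 0.325;  (δs)² = 0.0961
δS = √(0.424) = 0.651

0.651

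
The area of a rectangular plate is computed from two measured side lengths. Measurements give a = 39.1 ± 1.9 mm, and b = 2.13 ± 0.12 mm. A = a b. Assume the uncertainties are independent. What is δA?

6.20 mm^2

Each factor contributes (exponent × relative error)² to (δA/A)²:
  (1·δa/a)² = (1×0.0486)² = 0.00236;  (1·δb/b)² = (1×0.0563)² = 0.00317
δA/A = √(0.00554) = 0.0744
A = 83.3 mm^2, so δA = 0.0744 × 83.3 = 6.20 mm^2.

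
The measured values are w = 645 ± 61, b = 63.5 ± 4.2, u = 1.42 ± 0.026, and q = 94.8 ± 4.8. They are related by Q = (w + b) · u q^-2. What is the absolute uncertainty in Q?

Let h = w + b = 708. δh = √(δw² + δb²) = √(3720 + 17.6) = 61.1, so δh/h = 0.0863.
Q is then a monomial in h, u, q:
δQ/Q = √((δh/h)² + (1·δu/u)² + (-2·δq/q)²) = √(0.00745 + 0.000335 + 0.0103) = 0.134
Q = 0.112, so δQ = 0.134 × 0.112 = 0.0150.

0.0150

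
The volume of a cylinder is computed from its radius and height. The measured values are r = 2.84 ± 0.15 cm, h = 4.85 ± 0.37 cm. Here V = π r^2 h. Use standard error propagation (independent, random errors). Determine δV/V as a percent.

Products/powers → add relative errors in quadrature, weighted by exponent:
  (2·δr/r)² = (2×0.0528)² = 0.0112;  (1·δh/h)² = (1×0.0763)² = 0.00582
δV/V = √(0.0170) = 0.130

13.0%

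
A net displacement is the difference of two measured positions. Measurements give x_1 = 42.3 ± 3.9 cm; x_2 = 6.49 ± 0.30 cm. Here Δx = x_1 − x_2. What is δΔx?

For a sum/difference, combine absolute errors in quadrature:
  (δx_1)² = 15.2;  (δx_2)² = 0.0900
δΔx = √(15.3) = 3.91 cm

3.91 cm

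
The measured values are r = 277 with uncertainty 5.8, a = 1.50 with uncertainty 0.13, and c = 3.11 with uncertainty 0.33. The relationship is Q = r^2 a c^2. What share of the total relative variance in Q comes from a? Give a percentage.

13.8%

(δQ/Q)² = (2·δr/r)² + (1·δa/a)² + (2·δc/c)²
  r term: (2×0.0209)² = 0.00175
  a term: (1×0.0867)² = 0.00751
  c term: (2×0.106)² = 0.0450
Total = 0.0543. Share from a = 0.00751/0.0543 = 0.138.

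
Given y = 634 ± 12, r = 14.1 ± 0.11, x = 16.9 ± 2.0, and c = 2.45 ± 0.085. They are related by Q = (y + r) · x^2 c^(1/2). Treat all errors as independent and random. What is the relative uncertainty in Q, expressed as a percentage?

23.8%

Let u = y + r = 648. δu = √(δy² + δr²) = √(144 + 0.0121) = 12.0, so δu/u = 0.0185.
Q is then a monomial in u, x, c:
δQ/Q = √((δu/u)² + (2·δx/x)² + (½·δc/c)²) = √(0.000343 + 0.0560 + 0.000301) = 0.238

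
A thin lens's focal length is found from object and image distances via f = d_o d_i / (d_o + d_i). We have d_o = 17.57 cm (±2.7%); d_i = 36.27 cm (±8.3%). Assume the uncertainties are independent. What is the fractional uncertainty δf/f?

∂f/∂d_o = (d_i/(d_o+d_i))² = 0.454;  ∂f/∂d_i = (d_o/(d_o+d_i))² = 0.106
δf = √((∂f/∂d_o · δd_o)² + (∂f/∂d_i · δd_i)²) = √(0.0463 + 0.103) = 0.386 cm
f = 11.84 cm, so δf/f = 0.386/11.84 = 0.0326.

0.0326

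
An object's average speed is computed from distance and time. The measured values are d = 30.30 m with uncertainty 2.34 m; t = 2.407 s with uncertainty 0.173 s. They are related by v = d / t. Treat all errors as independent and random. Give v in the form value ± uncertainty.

Each factor contributes (exponent × relative error)² to (δv/v)²:
  (1·δd/d)² = (1×0.0772)² = 0.00596;  (-1·δt/t)² = (-1×0.0719)² = 0.00517
δv/v = √(0.0111) = 0.105
v = 12.59 m/s, so δv = 0.105 × 12.59 = 1.33 m/s.

12.59 ± 1.33 m/s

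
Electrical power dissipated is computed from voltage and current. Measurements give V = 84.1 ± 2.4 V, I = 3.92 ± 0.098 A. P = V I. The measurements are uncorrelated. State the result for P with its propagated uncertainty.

Since P is a product/quotient, work with relative uncertainties:
  (1·δV/V)² = (1×0.0285)² = 0.000814;  (1·δI/I)² = (1×0.0250)² = 0.000625
δP/P = √(0.00144) = 0.0379
P = 330 W, so δP = 0.0379 × 330 = 12.5 W.

330 ± 12.5 W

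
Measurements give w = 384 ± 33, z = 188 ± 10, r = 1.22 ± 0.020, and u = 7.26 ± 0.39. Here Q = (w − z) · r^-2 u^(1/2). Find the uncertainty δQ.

Let h = w − z = 196. δh = √(δw² + δz²) = √(1090 + 100) = 34.5, so δh/h = 0.176.
Q is then a monomial in h, r, u:
δQ/Q = √((δh/h)² + (-2·δr/r)² + (½·δu/u)²) = √(0.0310 + 0.00107 + 0.000721) = 0.181
Q = 355, so δQ = 0.181 × 355 = 64.2.

64.2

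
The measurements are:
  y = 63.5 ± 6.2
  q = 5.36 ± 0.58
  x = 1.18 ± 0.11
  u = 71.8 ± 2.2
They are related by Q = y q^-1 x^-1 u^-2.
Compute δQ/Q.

0.184

Each factor contributes (exponent × relative error)² to (δQ/Q)²:
  (1·δy/y)² = (1×0.0976)² = 0.00953;  (-1·δq/q)² = (-1×0.108)² = 0.0117;  (-1·δx/x)² = (-1×0.0932)² = 0.00869;  (-2·δu/u)² = (-2×0.0306)² = 0.00376
δQ/Q = √(0.0337) = 0.184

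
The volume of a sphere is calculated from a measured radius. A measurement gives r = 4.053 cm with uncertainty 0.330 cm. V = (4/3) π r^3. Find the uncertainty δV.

Each factor contributes (exponent × relative error)² to (δV/V)²:
  (3·δr/r)² = (3×0.0814)² = 0.0597
δV/V = √(0.0597) = 0.244
V = 278.9 cm^3, so δV = 0.244 × 278.9 = 68.1 cm^3.

68.1 cm^3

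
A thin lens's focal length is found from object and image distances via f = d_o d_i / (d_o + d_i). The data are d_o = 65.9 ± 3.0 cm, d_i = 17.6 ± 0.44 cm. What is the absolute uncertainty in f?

0.305 cm

∂f/∂d_o = (d_i/(d_o+d_i))² = 0.0444;  ∂f/∂d_i = (d_o/(d_o+d_i))² = 0.623
δf = √((∂f/∂d_o · δd_o)² + (∂f/∂d_i · δd_i)²) = √(0.0178 + 0.0751) = 0.305 cm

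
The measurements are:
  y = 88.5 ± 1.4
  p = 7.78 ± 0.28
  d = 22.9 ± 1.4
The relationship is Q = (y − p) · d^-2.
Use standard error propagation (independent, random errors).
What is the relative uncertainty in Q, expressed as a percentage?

12.4%

Let u = y − p = 80.7. δu = √(δy² + δp²) = √(1.96 + 0.0784) = 1.43, so δu/u = 0.0177.
Q is then a monomial in u, d:
δQ/Q = √((δu/u)² + (-2·δd/d)²) = √(0.000313 + 0.0150) = 0.124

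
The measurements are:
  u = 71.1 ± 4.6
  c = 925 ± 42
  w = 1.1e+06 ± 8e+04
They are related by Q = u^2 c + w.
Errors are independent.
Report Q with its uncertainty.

(5.78 ± 0.646) × 10^6

Let p = u^2·c = 4.68e+06. δp/p = √((2·δu/u)² + (1·δc/c)²) = √(0.0167 + 0.00206) = 0.137, so δp = 6.41e+05.
Q = p + w: δQ = √(δp² + δw²) = √(4.11e+11 + 6.4e+09) = 6.46e+05
Q = 5.78e+06.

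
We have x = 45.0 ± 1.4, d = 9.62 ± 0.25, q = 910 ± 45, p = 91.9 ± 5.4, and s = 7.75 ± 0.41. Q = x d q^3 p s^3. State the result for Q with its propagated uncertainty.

(1.40 ± 0.319) × 10^16

Products/powers → add relative errors in quadrature, weighted by exponent:
  (1·δx/x)² = (1×0.0311)² = 0.000968;  (1·δd/d)² = (1×0.0260)² = 0.000675;  (3·δq/q)² = (3×0.0495)² = 0.0220;  (1·δp/p)² = (1×0.0588)² = 0.00345;  (3·δs/s)² = (3×0.0529)² = 0.0252
δQ/Q = √(0.0523) = 0.229
Q = 1.4e+16, so δQ = 0.229 × 1.4e+16 = 3.19e+15.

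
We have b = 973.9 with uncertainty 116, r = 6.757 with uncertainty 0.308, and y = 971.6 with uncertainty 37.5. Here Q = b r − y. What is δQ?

840

Let p = b·r = 6581. δp/p = √((1·δb/b)² + (1·δr/r)²) = √(0.0142 + 0.00208) = 0.128, so δp = 839.
Q = p − y: δQ = √(δp² + δy²) = √(7.04e+05 + 1410) = 840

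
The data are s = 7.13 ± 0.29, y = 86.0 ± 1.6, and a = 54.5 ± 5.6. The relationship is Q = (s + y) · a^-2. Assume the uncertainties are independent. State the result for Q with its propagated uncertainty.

Let u = s + y = 93.1. δu = √(δs² + δy²) = √(0.0841 + 2.56) = 1.63, so δu/u = 0.0175.
Q is then a monomial in u, a:
δQ/Q = √((δu/u)² + (-2·δa/a)²) = √(0.000305 + 0.0422) = 0.206
Q = 0.0314, so δQ = 0.206 × 0.0314 = 0.00647.

0.0314 ± 0.00647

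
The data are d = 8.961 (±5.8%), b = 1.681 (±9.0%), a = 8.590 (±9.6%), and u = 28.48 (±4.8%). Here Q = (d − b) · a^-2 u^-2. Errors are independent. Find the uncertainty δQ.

2.76e-05

Let w = d − b = 7.280. δw = √(δd² + δb²) = √(0.270 + 0.0229) = 0.541, so δw/w = 0.0744.
Q is then a monomial in w, a, u:
δQ/Q = √((δw/w)² + (-2·δa/a)² + (-2·δu/u)²) = √(0.00553 + 0.0369 + 0.00922) = 0.227
Q = 0.0001216, so δQ = 0.227 × 0.0001216 = 2.76e-05.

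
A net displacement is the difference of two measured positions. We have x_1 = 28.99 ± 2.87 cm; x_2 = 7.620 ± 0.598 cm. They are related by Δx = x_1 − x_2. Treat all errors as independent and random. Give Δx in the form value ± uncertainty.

Δx is a linear combination, so absolute uncertainties add in quadrature:
  (δx_1)² = 8.24;  (δx_2)² = 0.358
δΔx = √(8.59) = 2.93 cm
Δx = 21.37 cm.

21.37 ± 2.93 cm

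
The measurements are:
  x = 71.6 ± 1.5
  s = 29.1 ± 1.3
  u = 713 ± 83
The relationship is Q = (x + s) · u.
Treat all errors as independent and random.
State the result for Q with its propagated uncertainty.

71800 ± 8480

Let w = x + s = 101. δw = √(δx² + δs²) = √(2.25 + 1.69) = 1.98, so δw/w = 0.0197.
Q is then a monomial in w, u:
δQ/Q = √((δw/w)² + (1·δu/u)²) = √(0.000389 + 0.0136) = 0.118
Q = 71800, so δQ = 0.118 × 71800 = 8480.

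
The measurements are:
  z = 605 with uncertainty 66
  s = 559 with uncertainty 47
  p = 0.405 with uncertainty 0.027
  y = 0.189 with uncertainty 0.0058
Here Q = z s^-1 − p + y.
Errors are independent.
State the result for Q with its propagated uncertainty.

0.866 ± 0.152

Let w = z·s^-1 = 1.08. δw/w = √((1·δz/z)² + (-1·δs/s)²) = √(0.0119 + 0.00707) = 0.138, so δw = 0.149.
Q = w − p + y: δQ = √(δw² + δp² + δy²) = √(0.0222 + 0.000729 + 3.36e-05) = 0.152
Q = 0.866.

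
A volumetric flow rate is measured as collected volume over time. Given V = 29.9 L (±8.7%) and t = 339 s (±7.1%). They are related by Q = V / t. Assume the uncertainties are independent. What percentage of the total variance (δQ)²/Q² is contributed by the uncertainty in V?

(δQ/Q)² = (1·δV/V)² + (-1·δt/t)²
  V term: (1×0.0870)² = 0.00757
  t term: (-1×0.0710)² = 0.00504
Total = 0.0126. Share from V = 0.00757/0.0126 = 0.600.

60.0%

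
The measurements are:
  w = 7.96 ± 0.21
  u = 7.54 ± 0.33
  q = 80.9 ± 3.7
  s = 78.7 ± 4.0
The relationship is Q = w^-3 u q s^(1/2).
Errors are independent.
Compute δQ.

1.12

Q is a product of powers, so relative uncertainties combine in quadrature:
  (-3·δw/w)² = (-3×0.0264)² = 0.00626;  (1·δu/u)² = (1×0.0438)² = 0.00192;  (1·δq/q)² = (1×0.0457)² = 0.00209;  (½·δs/s)² = (0.5×0.0508)² = 0.000646
δQ/Q = √(0.0109) = 0.104
Q = 10.7, so δQ = 0.104 × 10.7 = 1.12.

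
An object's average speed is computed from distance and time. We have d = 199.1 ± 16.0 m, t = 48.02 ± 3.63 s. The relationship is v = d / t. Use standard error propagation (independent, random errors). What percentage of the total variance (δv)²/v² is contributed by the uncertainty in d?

53.1%

(δv/v)² = (1·δd/d)² + (-1·δt/t)²
  d term: (1×0.0804)² = 0.00646
  t term: (-1×0.0756)² = 0.00571
Total = 0.0122. Share from d = 0.00646/0.0122 = 0.531.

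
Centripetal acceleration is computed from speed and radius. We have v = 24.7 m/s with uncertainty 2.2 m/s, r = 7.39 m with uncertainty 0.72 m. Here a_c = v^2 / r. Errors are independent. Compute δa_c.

16.8 m/s^2

a_c is a product of powers, so relative uncertainties combine in quadrature:
  (2·δv/v)² = (2×0.0891)² = 0.0317;  (-1·δr/r)² = (-1×0.0974)² = 0.00949
δa_c/a_c = √(0.0412) = 0.203
a_c = 82.6 m/s^2, so δa_c = 0.203 × 82.6 = 16.8 m/s^2.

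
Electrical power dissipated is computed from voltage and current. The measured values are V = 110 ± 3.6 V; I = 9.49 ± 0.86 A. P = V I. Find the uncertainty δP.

P is a product of powers, so relative uncertainties combine in quadrature:
  (1·δV/V)² = (1×0.0327)² = 0.00107;  (1·δI/I)² = (1×0.0906)² = 0.00821
δP/P = √(0.00928) = 0.0964
P = 1040 W, so δP = 0.0964 × 1040 = 101 W.

101 W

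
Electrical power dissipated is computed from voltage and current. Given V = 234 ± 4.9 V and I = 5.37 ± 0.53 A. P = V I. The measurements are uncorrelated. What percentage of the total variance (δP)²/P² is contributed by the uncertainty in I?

95.7%

(δP/P)² = (1·δV/V)² + (1·δI/I)²
  V term: (1×0.0209)² = 0.000438
  I term: (1×0.0987)² = 0.00974
Total = 0.0102. Share from I = 0.00974/0.0102 = 0.957.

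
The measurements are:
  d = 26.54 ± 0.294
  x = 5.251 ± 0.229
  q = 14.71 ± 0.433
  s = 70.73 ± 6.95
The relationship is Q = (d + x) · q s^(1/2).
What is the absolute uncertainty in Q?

230

Let u = d + x = 31.79. δu = √(δd² + δx²) = √(0.0864 + 0.0524) = 0.373, so δu/u = 0.0117.
Q is then a monomial in u, q, s:
δQ/Q = √((δu/u)² + (1·δq/q)² + (½·δs/s)²) = √(0.000137 + 0.000866 + 0.00241) = 0.0585
Q = 3933, so δQ = 0.0585 × 3933 = 230.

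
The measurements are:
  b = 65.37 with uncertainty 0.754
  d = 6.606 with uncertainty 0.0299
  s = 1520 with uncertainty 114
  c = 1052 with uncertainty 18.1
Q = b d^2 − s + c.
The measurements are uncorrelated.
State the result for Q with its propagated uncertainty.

2385 ± 123

Let p = b·d^2 = 2853. δp/p = √((1·δb/b)² + (2·δd/d)²) = √(0.000133 + 8.19e-05) = 0.0147, so δp = 41.8.
Q = p − s + c: δQ = √(δp² + δs² + δc²) = √(1750 + 13000 + 328) = 123
Q = 2385.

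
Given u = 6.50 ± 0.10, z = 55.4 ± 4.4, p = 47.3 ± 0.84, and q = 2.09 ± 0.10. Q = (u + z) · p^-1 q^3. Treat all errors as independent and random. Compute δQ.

1.93

Let w = u + z = 61.9. δw = √(δu² + δz²) = √(0.0100 + 19.4) = 4.40, so δw/w = 0.0711.
Q is then a monomial in w, p, q:
δQ/Q = √((δw/w)² + (-1·δp/p)² + (3·δq/q)²) = √(0.00506 + 0.000315 + 0.0206) = 0.161
Q = 11.9, so δQ = 0.161 × 11.9 = 1.93.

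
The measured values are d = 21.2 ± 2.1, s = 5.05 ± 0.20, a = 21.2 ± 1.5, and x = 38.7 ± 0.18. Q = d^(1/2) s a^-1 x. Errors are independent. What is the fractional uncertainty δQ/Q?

Each factor contributes (exponent × relative error)² to (δQ/Q)²:
  (½·δd/d)² = (0.5×0.0991)² = 0.00245;  (1·δs/s)² = (1×0.0396)² = 0.00157;  (-1·δa/a)² = (-1×0.0708)² = 0.00501;  (1·δx/x)² = (1×0.00465)² = 2.16e-05
δQ/Q = √(0.00905) = 0.0951

0.0951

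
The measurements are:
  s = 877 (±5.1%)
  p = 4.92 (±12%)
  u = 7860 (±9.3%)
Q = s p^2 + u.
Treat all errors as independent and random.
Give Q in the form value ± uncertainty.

29100 ± 5260

Let w = s·p^2 = 21200. δw/w = √((1·δs/s)² + (2·δp/p)²) = √(0.00260 + 0.0576) = 0.245, so δw = 5210.
Q = w + u: δQ = √(δw² + δu²) = √(2.71e+07 + 5.34e+05) = 5260
Q = 29100.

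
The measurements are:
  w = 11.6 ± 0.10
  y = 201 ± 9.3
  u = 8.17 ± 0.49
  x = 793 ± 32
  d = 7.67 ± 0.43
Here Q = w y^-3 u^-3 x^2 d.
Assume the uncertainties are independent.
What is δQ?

0.00313

Each factor contributes (exponent × relative error)² to (δQ/Q)²:
  (1·δw/w)² = (1×0.00862)² = 7.43e-05;  (-3·δy/y)² = (-3×0.0463)² = 0.0193;  (-3·δu/u)² = (-3×0.0600)² = 0.0324;  (2·δx/x)² = (2×0.0404)² = 0.00651;  (1·δd/d)² = (1×0.0561)² = 0.00314
δQ/Q = √(0.0614) = 0.248
Q = 0.0126, so δQ = 0.248 × 0.0126 = 0.00313.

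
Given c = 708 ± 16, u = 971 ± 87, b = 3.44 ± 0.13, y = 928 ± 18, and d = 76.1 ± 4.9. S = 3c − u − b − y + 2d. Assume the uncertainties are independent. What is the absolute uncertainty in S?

Absolute uncertainties add in quadrature for a linear combination:
  (3·δc)² = 2300;  (δu)² = 7570;  (δb)² = 0.0169;  (δy)² = 324;  (2·δd)² = 96.0
δS = √(10300) = 101

101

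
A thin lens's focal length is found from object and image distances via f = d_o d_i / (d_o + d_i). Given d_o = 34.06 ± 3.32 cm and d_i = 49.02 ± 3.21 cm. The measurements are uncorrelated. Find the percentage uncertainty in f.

6.35%

∂f/∂d_o = (d_i/(d_o+d_i))² = 0.348;  ∂f/∂d_i = (d_o/(d_o+d_i))² = 0.168
δf = √((∂f/∂d_o · δd_o)² + (∂f/∂d_i · δd_i)²) = √(1.34 + 0.291) = 1.28 cm
f = 20.10 cm, so δf/f = 1.28/20.10 = 0.0635.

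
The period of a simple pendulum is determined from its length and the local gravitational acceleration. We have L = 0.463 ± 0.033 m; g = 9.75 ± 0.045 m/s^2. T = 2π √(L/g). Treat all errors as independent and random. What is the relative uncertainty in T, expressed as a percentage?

For a monomial T ∝ L^(1/2), g^(-1/2), fractional errors add in quadrature:
  (½·δL/L)² = (0.5×0.0713)² = 0.00127;  (−½·δg/g)² = (-0.5×0.00462)² = 5.33e-06
δT/T = √(0.00128) = 0.0357

3.57%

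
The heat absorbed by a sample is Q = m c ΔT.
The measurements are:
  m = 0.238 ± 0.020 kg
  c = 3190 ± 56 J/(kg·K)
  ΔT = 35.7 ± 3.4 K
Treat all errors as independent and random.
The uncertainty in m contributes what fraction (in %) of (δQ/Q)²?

43.0%

(δQ/Q)² = (1·δm/m)² + (1·δc/c)² + (1·δΔT/ΔT)²
  m term: (1×0.0840)² = 0.00706
  c term: (1×0.0176)² = 0.000308
  ΔT term: (1×0.0952)² = 0.00907
Total = 0.0164. Share from m = 0.00706/0.0164 = 0.430.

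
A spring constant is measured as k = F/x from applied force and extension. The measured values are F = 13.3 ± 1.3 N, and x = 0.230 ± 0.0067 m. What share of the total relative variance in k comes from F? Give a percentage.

91.8%

(δk/k)² = (1·δF/F)² + (-1·δx/x)²
  F term: (1×0.0977)² = 0.00955
  x term: (-1×0.0291)² = 0.000849
Total = 0.0104. Share from F = 0.00955/0.0104 = 0.918.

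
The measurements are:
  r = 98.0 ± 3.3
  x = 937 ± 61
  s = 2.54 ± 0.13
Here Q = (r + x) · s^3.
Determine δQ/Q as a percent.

Let u = r + x = 1040. δu = √(δr² + δx²) = √(10.9 + 3720) = 61.1, so δu/u = 0.0590.
Q is then a monomial in u, s:
δQ/Q = √((δu/u)² + (3·δs/s)²) = √(0.00348 + 0.0236) = 0.164

16.4%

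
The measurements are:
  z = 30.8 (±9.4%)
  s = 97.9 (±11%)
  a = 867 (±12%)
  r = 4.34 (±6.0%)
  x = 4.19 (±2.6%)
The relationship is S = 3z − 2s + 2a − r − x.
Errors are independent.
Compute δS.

209

Sums and differences: (δS)² = Σ (cᵢ δxᵢ)².
  (3·δz)² = 75.4;  (2·δs)² = 464;  (2·δa)² = 43300;  (δr)² = 0.0678;  (δx)² = 0.0119
δS = √(43800) = 209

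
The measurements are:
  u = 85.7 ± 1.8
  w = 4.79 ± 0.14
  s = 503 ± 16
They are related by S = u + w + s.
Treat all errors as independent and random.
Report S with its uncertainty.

593 ± 16.1

Sums and differences: (δS)² = Σ (cᵢ δxᵢ)².
  (δu)² = 3.24;  (δw)² = 0.0196;  (δs)² = 256
δS = √(259) = 16.1
S = 593.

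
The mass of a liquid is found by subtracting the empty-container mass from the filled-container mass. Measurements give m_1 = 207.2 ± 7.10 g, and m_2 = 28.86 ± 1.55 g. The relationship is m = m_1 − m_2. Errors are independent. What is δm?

7.27 g

m is a linear combination, so absolute uncertainties add in quadrature:
  (δm_1)² = 50.4;  (δm_2)² = 2.40
δm = √(52.8) = 7.27 g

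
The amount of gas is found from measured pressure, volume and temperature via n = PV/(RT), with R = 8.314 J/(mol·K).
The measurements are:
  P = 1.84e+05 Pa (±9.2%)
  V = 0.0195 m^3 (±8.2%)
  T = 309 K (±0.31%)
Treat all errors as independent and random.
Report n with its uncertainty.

1.40 ± 0.172 mol

For a monomial n ∝ P, V, T^-1, fractional errors add in quadrature:
  (1·δP/P)² = (1×0.0920)² = 0.00846;  (1·δV/V)² = (1×0.0820)² = 0.00672;  (-1·δT/T)² = (-1×0.00310)² = 9.61e-06
δn/n = √(0.0152) = 0.123
n = 1.40 mol, so δn = 0.123 × 1.40 = 0.172 mol.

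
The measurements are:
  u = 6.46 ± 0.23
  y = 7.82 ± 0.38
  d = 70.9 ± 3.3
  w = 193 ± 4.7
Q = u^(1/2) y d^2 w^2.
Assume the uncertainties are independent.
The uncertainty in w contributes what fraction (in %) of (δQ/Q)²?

(δQ/Q)² = (½·δu/u)² + (1·δy/y)² + (2·δd/d)² + (2·δw/w)²
  u term: (0.5×0.0356)² = 0.000317
  y term: (1×0.0486)² = 0.00236
  d term: (2×0.0465)² = 0.00867
  w term: (2×0.0244)² = 0.00237
Total = 0.0137. Share from w = 0.00237/0.0137 = 0.173.

17.3%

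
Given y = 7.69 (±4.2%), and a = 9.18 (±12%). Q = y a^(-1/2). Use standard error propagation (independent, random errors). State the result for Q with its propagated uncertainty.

2.54 ± 0.186

Products/powers → add relative errors in quadrature, weighted by exponent:
  (1·δy/y)² = (1×0.0420)² = 0.00176;  (−½·δa/a)² = (-0.5×0.120)² = 0.00360
δQ/Q = √(0.00536) = 0.0732
Q = 2.54, so δQ = 0.0732 × 2.54 = 0.186.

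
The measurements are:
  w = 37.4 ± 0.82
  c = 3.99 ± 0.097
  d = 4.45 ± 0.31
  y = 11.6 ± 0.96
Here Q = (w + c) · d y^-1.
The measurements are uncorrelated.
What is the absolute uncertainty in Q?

Let u = w + c = 41.4. δu = √(δw² + δc²) = √(0.672 + 0.00941) = 0.826, so δu/u = 0.0199.
Q is then a monomial in u, d, y:
δQ/Q = √((δu/u)² + (1·δd/d)² + (-1·δy/y)²) = √(0.000398 + 0.00485 + 0.00685) = 0.110
Q = 15.9, so δQ = 0.110 × 15.9 = 1.75.

1.75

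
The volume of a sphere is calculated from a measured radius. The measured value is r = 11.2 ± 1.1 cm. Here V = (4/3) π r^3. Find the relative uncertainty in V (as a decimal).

V ∝ r^3, so δV/V = |3| · δr/r = 3 × 0.0982 = 0.295.

0.295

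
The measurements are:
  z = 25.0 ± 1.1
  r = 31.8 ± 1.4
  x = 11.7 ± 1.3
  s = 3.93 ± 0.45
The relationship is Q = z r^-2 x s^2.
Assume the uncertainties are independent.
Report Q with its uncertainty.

4.47 ± 1.22

For a monomial Q ∝ z, r^-2, x, s^2, fractional errors add in quadrature:
  (1·δz/z)² = (1×0.0440)² = 0.00194;  (-2·δr/r)² = (-2×0.0440)² = 0.00775;  (1·δx/x)² = (1×0.111)² = 0.0123;  (2·δs/s)² = (2×0.115)² = 0.0524
δQ/Q = √(0.0745) = 0.273
Q = 4.47, so δQ = 0.273 × 4.47 = 1.22.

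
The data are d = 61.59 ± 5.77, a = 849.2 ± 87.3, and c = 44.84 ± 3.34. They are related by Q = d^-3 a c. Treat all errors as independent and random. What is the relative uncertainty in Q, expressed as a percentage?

Since Q is a product/quotient, work with relative uncertainties:
  (-3·δd/d)² = (-3×0.0937)² = 0.0790;  (1·δa/a)² = (1×0.103)² = 0.0106;  (1·δc/c)² = (1×0.0745)² = 0.00555
δQ/Q = √(0.0951) = 0.308

30.8%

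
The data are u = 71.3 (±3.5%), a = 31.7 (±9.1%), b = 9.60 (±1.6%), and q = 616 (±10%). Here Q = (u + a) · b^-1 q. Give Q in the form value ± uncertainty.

Let w = u + a = 103. δw = √(δu² + δa²) = √(6.23 + 8.32) = 3.81, so δw/w = 0.0370.
Q is then a monomial in w, b, q:
δQ/Q = √((δw/w)² + (-1·δb/b)² + (1·δq/q)²) = √(0.00137 + 0.000256 + 0.0100) = 0.108
Q = 6610, so δQ = 0.108 × 6610 = 713.

6610 ± 713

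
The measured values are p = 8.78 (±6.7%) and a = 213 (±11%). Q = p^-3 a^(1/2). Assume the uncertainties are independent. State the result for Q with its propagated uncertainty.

Since Q is a product/quotient, work with relative uncertainties:
  (-3·δp/p)² = (-3×0.0670)² = 0.0404;  (½·δa/a)² = (0.5×0.110)² = 0.00302
δQ/Q = √(0.0434) = 0.208
Q = 0.0216, so δQ = 0.208 × 0.0216 = 0.00449.

0.0216 ± 0.00449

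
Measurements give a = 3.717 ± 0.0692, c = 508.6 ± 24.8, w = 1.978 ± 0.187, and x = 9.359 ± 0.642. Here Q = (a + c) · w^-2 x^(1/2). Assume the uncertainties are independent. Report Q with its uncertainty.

Let u = a + c = 512.3. δu = √(δa² + δc²) = √(0.00479 + 615) = 24.8, so δu/u = 0.0484.
Q is then a monomial in u, w, x:
δQ/Q = √((δu/u)² + (-2·δw/w)² + (½·δx/x)²) = √(0.00234 + 0.0358 + 0.00118) = 0.198
Q = 400.6, so δQ = 0.198 × 400.6 = 79.4.

400.6 ± 79.4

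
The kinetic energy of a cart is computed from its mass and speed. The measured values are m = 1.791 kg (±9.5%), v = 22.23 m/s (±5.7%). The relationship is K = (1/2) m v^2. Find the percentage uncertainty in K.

14.8%

Products/powers → add relative errors in quadrature, weighted by exponent:
  (1·δm/m)² = (1×0.0950)² = 0.00903;  (2·δv/v)² = (2×0.0570)² = 0.0130
δK/K = √(0.0220) = 0.148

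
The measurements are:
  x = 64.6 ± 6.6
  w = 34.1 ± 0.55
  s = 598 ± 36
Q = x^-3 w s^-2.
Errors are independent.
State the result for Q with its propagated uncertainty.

Q is a product of powers, so relative uncertainties combine in quadrature:
  (-3·δx/x)² = (-3×0.102)² = 0.0939;  (1·δw/w)² = (1×0.0161)² = 0.000260;  (-2·δs/s)² = (-2×0.0602)² = 0.0145
δQ/Q = √(0.109) = 0.330
Q = 3.54e-10, so δQ = 0.330 × 3.54e-10 = 1.17e-10.

(3.54 ± 1.17) × 10^-10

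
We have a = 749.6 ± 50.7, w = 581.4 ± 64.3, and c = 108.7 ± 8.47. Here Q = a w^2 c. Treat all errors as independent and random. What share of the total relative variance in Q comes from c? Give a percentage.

10.2%

(δQ/Q)² = (1·δa/a)² + (2·δw/w)² + (1·δc/c)²
  a term: (1×0.0676)² = 0.00457
  w term: (2×0.111)² = 0.0489
  c term: (1×0.0779)² = 0.00607
Total = 0.0596. Share from c = 0.00607/0.0596 = 0.102.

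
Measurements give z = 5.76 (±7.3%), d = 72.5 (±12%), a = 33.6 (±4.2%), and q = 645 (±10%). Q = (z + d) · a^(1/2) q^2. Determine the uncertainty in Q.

4.34e+07

Let u = z + d = 78.3. δu = √(δz² + δd²) = √(0.177 + 75.7) = 8.71, so δu/u = 0.111.
Q is then a monomial in u, a, q:
δQ/Q = √((δu/u)² + (½·δa/a)² + (2·δq/q)²) = √(0.0124 + 0.000441 + 0.0400) = 0.230
Q = 1.89e+08, so δQ = 0.230 × 1.89e+08 = 4.34e+07.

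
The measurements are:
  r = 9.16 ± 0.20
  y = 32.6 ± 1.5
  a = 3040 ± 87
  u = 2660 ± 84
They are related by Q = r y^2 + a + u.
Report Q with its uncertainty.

Let p = r·y^2 = 9730. δp/p = √((1·δr/r)² + (2·δy/y)²) = √(0.000477 + 0.00847) = 0.0946, so δp = 921.
Q = p + a + u: δQ = √(δp² + δa² + δu²) = √(8.48e+05 + 7570 + 7060) = 929
Q = 15400.

15400 ± 929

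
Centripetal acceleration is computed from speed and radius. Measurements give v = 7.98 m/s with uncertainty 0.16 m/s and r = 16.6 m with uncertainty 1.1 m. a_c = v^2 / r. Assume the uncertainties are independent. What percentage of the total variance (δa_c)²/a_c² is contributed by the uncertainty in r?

(δa_c/a_c)² = (2·δv/v)² + (-1·δr/r)²
  v term: (2×0.0201)² = 0.00161
  r term: (-1×0.0663)² = 0.00439
Total = 0.00600. Share from r = 0.00439/0.00600 = 0.732.

73.2%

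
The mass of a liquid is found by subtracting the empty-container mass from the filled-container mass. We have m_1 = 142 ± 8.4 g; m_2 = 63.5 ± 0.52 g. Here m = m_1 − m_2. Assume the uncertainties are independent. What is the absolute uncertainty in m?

8.42 g

m is a linear combination, so absolute uncertainties add in quadrature:
  (δm_1)² = 70.6;  (δm_2)² = 0.270
δm = √(70.8) = 8.42 g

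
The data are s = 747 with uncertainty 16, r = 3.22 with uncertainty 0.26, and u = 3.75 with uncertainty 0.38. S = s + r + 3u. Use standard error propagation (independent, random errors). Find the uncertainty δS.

16.0

Each term contributes (cᵢ δxᵢ)² to (δS)²:
  (δs)² = 256;  (δr)² = 0.0676;  (3·δu)² = 1.30
δS = √(257) = 16.0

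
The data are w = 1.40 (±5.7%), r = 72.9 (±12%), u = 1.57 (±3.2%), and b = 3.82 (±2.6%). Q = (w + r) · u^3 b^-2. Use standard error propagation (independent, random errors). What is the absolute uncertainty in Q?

Let h = w + r = 74.3. δh = √(δw² + δr²) = √(0.00637 + 76.5) = 8.75, so δh/h = 0.118.
Q is then a monomial in h, u, b:
δQ/Q = √((δh/h)² + (3·δu/u)² + (-2·δb/b)²) = √(0.0139 + 0.00922 + 0.00270) = 0.161
Q = 19.7, so δQ = 0.161 × 19.7 = 3.16.

3.16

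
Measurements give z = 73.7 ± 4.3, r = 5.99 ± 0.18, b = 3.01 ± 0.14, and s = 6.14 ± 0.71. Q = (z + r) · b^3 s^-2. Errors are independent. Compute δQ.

15.9

Let u = z + r = 79.7. δu = √(δz² + δr²) = √(18.5 + 0.0324) = 4.30, so δu/u = 0.0540.
Q is then a monomial in u, b, s:
δQ/Q = √((δu/u)² + (3·δb/b)² + (-2·δs/s)²) = √(0.00292 + 0.0195 + 0.0535) = 0.275
Q = 57.6, so δQ = 0.275 × 57.6 = 15.9.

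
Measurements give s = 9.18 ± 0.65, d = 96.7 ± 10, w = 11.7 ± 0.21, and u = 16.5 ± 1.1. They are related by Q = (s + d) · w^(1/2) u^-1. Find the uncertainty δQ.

Let h = s + d = 106. δh = √(δs² + δd²) = √(0.423 + 100) = 10.0, so δh/h = 0.0946.
Q is then a monomial in h, w, u:
δQ/Q = √((δh/h)² + (½·δw/w)² + (-1·δu/u)²) = √(0.00896 + 8.05e-05 + 0.00444) = 0.116
Q = 21.9, so δQ = 0.116 × 21.9 = 2.55.

2.55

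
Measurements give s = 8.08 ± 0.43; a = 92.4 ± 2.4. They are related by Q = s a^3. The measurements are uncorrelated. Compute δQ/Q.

Each factor contributes (exponent × relative error)² to (δQ/Q)²:
  (1·δs/s)² = (1×0.0532)² = 0.00283;  (3·δa/a)² = (3×0.0260)² = 0.00607
δQ/Q = √(0.00890) = 0.0944

0.0944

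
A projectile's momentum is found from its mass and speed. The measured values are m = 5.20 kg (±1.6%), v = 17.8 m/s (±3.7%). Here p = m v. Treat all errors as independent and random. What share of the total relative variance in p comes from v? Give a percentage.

(δp/p)² = (1·δm/m)² + (1·δv/v)²
  m term: (1×0.0160)² = 0.000256
  v term: (1×0.0370)² = 0.00137
Total = 0.00163. Share from v = 0.00137/0.00163 = 0.842.

84.2%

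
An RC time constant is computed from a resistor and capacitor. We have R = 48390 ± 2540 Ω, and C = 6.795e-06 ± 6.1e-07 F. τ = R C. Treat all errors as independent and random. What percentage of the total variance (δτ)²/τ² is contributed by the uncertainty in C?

74.5%

(δτ/τ)² = (1·δR/R)² + (1·δC/C)²
  R term: (1×0.0525)² = 0.00276
  C term: (1×0.0898)² = 0.00806
Total = 0.0108. Share from C = 0.00806/0.0108 = 0.745.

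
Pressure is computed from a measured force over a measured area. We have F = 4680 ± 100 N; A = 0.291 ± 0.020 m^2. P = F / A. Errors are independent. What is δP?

For a monomial P ∝ F, A^-1, fractional errors add in quadrature:
  (1·δF/F)² = (1×0.0214)² = 0.000457;  (-1·δA/A)² = (-1×0.0687)² = 0.00472
δP/P = √(0.00518) = 0.0720
P = 16100 Pa, so δP = 0.0720 × 16100 = 1160 Pa.

1160 Pa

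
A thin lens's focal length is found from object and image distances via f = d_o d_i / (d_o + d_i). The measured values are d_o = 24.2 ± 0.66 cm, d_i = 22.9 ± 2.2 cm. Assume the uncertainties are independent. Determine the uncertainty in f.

∂f/∂d_o = (d_i/(d_o+d_i))² = 0.236;  ∂f/∂d_i = (d_o/(d_o+d_i))² = 0.264
δf = √((∂f/∂d_o · δd_o)² + (∂f/∂d_i · δd_i)²) = √(0.0243 + 0.337) = 0.601 cm

0.601 cm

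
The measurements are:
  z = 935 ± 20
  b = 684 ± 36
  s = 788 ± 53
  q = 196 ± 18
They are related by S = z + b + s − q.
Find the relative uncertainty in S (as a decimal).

0.0314

Each term contributes (cᵢ δxᵢ)² to (δS)²:
  (δz)² = 400;  (δb)² = 1300;  (δs)² = 2810;  (δq)² = 324
δS = √(4830) = 69.5
S = 2210, so δS/S = 69.5/2210 = 0.0314.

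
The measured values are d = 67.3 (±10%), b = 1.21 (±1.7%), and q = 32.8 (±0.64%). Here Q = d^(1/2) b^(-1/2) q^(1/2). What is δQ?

2.17

Products/powers → add relative errors in quadrature, weighted by exponent:
  (½·δd/d)² = (0.5×0.100)² = 0.00250;  (−½·δb/b)² = (-0.5×0.0170)² = 7.23e-05;  (½·δq/q)² = (0.5×0.00640)² = 1.02e-05
δQ/Q = √(0.00258) = 0.0508
Q = 42.7, so δQ = 0.0508 × 42.7 = 2.17.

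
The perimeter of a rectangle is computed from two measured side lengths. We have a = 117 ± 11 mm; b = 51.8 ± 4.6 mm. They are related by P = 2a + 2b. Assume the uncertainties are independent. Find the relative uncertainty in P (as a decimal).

0.0706

P is a linear combination, so absolute uncertainties add in quadrature:
  (2·δa)² = 484;  (2·δb)² = 84.6
δP = √(569) = 23.8 mm
P = 338 mm, so δP/P = 23.8/338 = 0.0706.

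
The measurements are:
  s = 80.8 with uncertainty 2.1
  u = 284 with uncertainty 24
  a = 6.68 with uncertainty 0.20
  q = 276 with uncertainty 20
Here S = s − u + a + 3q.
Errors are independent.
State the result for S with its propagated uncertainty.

631 ± 64.7

Absolute uncertainties add in quadrature for a linear combination:
  (δs)² = 4.41;  (δu)² = 576;  (δa)² = 0.0400;  (3·δq)² = 3600
δS = √(4180) = 64.7
S = 631.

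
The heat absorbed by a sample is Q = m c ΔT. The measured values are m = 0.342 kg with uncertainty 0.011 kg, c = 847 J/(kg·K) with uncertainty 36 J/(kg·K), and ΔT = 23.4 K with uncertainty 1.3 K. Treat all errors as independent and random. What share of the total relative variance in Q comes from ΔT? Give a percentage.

(δQ/Q)² = (1·δm/m)² + (1·δc/c)² + (1·δΔT/ΔT)²
  m term: (1×0.0322)² = 0.00103
  c term: (1×0.0425)² = 0.00181
  ΔT term: (1×0.0556)² = 0.00309
Total = 0.00593. Share from ΔT = 0.00309/0.00593 = 0.521.

52.1%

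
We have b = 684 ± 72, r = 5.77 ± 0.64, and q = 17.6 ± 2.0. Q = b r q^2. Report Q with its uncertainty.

(1.22 ± 0.335) × 10^6

Since Q is a product/quotient, work with relative uncertainties:
  (1·δb/b)² = (1×0.105)² = 0.0111;  (1·δr/r)² = (1×0.111)² = 0.0123;  (2·δq/q)² = (2×0.114)² = 0.0517
δQ/Q = √(0.0750) = 0.274
Q = 1.22e+06, so δQ = 0.274 × 1.22e+06 = 3.35e+05.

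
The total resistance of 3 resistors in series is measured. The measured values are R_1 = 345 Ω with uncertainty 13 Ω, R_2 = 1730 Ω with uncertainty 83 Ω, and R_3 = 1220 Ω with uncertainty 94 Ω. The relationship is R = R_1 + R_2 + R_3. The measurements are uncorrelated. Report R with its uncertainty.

Sums and differences: (δR)² = Σ (cᵢ δxᵢ)².
  (δR_1)² = 169;  (δR_2)² = 6890;  (δR_3)² = 8840
δR = √(15900) = 126 Ω
R = 3300 Ω.

3300 ± 126 Ω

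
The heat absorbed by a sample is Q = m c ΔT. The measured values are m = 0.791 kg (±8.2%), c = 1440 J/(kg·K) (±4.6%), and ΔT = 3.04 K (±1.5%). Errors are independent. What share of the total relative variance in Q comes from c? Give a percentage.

23.3%

(δQ/Q)² = (1·δm/m)² + (1·δc/c)² + (1·δΔT/ΔT)²
  m term: (1×0.0820)² = 0.00672
  c term: (1×0.0460)² = 0.00212
  ΔT term: (1×0.0150)² = 0.000225
Total = 0.00906. Share from c = 0.00212/0.00906 = 0.233.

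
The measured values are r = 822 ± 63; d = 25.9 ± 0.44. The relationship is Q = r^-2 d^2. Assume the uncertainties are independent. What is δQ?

0.000156

Q is a product of powers, so relative uncertainties combine in quadrature:
  (-2·δr/r)² = (-2×0.0766)² = 0.0235;  (2·δd/d)² = (2×0.0170)² = 0.00115
δQ/Q = √(0.0247) = 0.157
Q = 0.000993, so δQ = 0.157 × 0.000993 = 0.000156.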